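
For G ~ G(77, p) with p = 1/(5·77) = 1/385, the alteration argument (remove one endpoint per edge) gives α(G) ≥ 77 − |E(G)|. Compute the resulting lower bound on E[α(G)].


E[|E(G)|] = C(77, 2)·p = 2926 · (1/385) = 38/5.
E[α(G)] ≥ n − E[|E(G)|] = 77 − 38/5 = 347/5.
Numerically: ≈ 69.4000.
(This is only a lower bound; the true E[α(G)] may be larger.)

E[α(G)] ≥ 347/5 ≈ 69.4000.


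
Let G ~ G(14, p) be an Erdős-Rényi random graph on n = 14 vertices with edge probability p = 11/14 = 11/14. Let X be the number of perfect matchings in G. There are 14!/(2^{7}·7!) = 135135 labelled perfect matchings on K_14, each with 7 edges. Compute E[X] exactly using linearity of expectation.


K_14 has 14!/(2^{7}·7!) = 135135 labelled perfect matchings.
For each such perfect matching H, let X_H = 1 if all 7 edges of H are present in G. Then P[X_H = 1] = p^{7} = (11/14)^{7} = 19487171/105413504.
Summing the indicators: E[X] = Σ_H E[X_H] = 135135 · p^{7} = 135135 · 19487171/105413504 = 376199836155/15059072.
Numerically: E[X] ≈ 24981.6.

E[X] = 135135 · (11/14)^{7} = 376199836155/15059072 ≈ 24981.6.


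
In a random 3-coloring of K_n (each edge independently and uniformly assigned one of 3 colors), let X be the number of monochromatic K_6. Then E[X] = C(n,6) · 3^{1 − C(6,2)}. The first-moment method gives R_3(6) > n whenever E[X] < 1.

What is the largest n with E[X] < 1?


We need C(n, 6) · 3^{1 − 15} < 1, i.e. C(n, 6) < 3^{15 − 1} = 4782969.
Check values of n near the boundary:
  n = 35: C(35, 6) = 1623160; 1623160 < 4782969? YES
  n = 36: C(36, 6) = 1947792; 1947792 < 4782969? YES
  n = 37: C(37, 6) = 2324784; 2324784 < 4782969? YES
  n = 38: C(38, 6) = 2760681; 2760681 < 4782969? YES
  n = 39: C(39, 6) = 3262623; 3262623 < 4782969? YES
  n = 40: C(40, 6) = 3838380; 3838380 < 4782969? YES
  n = 41: C(41, 6) = 4496388; 4496388 < 4782969? YES
  n = 42: C(42, 6) = 5245786; 5245786 < 4782969? NO
  n = 43: C(43, 6) = 6096454; 6096454 < 4782969? NO
The largest n with C(n, 6) < 4782969 is n = 41 (where E[X] = 1498796/1594323 ≈ 0.940083). Hence R_3(6) > 41, i.e. R_3(6) ≥ 42.

Largest n = 41; hence R_3(6) > 41.


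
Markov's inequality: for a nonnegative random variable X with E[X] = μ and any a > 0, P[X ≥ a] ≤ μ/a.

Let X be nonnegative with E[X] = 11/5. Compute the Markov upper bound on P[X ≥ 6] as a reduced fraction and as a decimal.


μ = E[X] = 11/5, a = 6.
Markov: P[X ≥ 6] ≤ μ/a = (11/5)/6 = 11/30.
Numerically: ≈ 0.36667.
(Since a = 6 > μ = 2.20000, the bound 11/30 is < 1 and informative.)

P[X ≥ 6] ≤ 11/30 ≈ 0.36667.


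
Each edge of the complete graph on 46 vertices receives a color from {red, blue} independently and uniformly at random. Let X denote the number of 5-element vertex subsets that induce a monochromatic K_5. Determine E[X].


Let X = Σ_S X_S over the C(46, 5) = 1370754 subsets S of size 5, where X_S = 1 if the K_5 on S is monochromatic.
For a fixed S, the K_5 on S has C(5, 2) = 10 edges. P[all 10 edges red] = (1/2)^10, and likewise for blue, so P[monochromatic] = 2·(1/2)^10 = 2^{1 − 10} = 1/512.
By linearity of expectation: E[X] = C(46, 5) · 2^{1 − 10} = 1370754 · 1/512 = 685377/256.
Numerically: E[X] ≈ 2677.253906.

E[X] = C(46,5)·2^(1−C(5,2)) = 685377/256 ≈ 2677.253906.


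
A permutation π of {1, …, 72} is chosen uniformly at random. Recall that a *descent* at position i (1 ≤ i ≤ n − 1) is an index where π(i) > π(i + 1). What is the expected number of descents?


Write X = Σ X_I over i = 1, …, 71, with X_I the indicator of one descent.
There are 71 indicators.
For each fixed i, the pair (π(i), π(i+1)) is a uniformly random ordered pair of distinct values from {1, …, 72}; by symmetry P[π(i) > π(i+1)] = 1/2.
By linearity: E[X] = 71 · (1/2) = (72 − 1) · (1/2) = 71/2 ≈ 35.5000.

E[X] = 71/2 = 35.5000.


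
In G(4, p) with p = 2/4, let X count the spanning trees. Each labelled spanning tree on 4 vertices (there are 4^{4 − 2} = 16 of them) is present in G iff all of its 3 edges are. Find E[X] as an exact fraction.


K_4 has 4^{4 − 2} = 16 labelled spanning trees.
For each such spanning tree H, let X_H = 1 if all 3 edges of H are present in G. Then P[X_H = 1] = p^{3} = (1/2)^{3} = 1/8.
By linearity of expectation: E[X] = Σ_H E[X_H] = 16 · p^{3} = 16 · 1/8 = 2.
Numerically: E[X] ≈ 2.

E[X] = 16 · (1/2)^{3} = 2 ≈ 2.


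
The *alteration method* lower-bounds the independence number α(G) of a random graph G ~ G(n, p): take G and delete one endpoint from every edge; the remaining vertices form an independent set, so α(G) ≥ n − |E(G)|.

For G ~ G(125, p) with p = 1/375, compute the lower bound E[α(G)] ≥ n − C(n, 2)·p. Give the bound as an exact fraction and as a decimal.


E[|E(G)|] = C(125, 2)·p = 7750 · (1/375) = 62/3.
E[α(G)] ≥ n − E[|E(G)|] = 125 − 62/3 = 313/3.
Numerically: ≈ 104.3333.
(This is only a lower bound; the true E[α(G)] may be larger.)

E[α(G)] ≥ 313/3 ≈ 104.3333.


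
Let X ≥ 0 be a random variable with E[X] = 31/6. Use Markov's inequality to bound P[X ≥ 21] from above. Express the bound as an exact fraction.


μ = E[X] = 31/6, a = 21.
Markov: P[X ≥ 21] ≤ μ/a = (31/6)/21 = 31/126.
Numerically: ≈ 0.246032.
(Since a = 21 > μ = 5.166667, the bound 31/126 is < 1 and informative.)

P[X ≥ 21] ≤ 31/126 ≈ 0.246032.


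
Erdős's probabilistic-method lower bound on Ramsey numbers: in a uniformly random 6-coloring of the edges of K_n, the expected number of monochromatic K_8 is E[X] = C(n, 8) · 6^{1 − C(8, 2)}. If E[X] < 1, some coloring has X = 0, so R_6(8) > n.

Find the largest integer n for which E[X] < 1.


We need C(n, 8) · 6^{1 − 28} < 1, i.e. C(n, 8) < 6^{28 − 1} = 1023490369077469249536.
Check values of n near the boundary:
  n = 1593: C(1593, 8) = 1010555394551193970323; 1010555394551193970323 < 1023490369077469249536? YES
  n = 1594: C(1594, 8) = 1015652773590544255167; 1015652773590544255167 < 1023490369077469249536? YES
  n = 1595: C(1595, 8) = 1020772636343363633895; 1020772636343363633895 < 1023490369077469249536? YES
  n = 1596: C(1596, 8) = 1025915067760710553965; 1025915067760710553965 < 1023490369077469249536? NO
  n = 1597: C(1597, 8) = 1031080153060953275445; 1031080153060953275445 < 1023490369077469249536? NO
The largest n with C(n, 8) < 1023490369077469249536 is n = 1595 (where E[X] = 113419181815929292655/113721152119718805504 ≈ 0.9973). Hence R_6(8) > 1595, i.e. R_6(8) ≥ 1596.

Largest n = 1595; hence R_6(8) > 1595.


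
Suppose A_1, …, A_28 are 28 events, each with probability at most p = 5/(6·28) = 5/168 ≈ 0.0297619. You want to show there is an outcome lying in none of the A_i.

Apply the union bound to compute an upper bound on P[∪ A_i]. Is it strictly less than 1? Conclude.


Union bound: P[∪_{i=1}^{28} A_i] ≤ Σ_i P[A_i] ≤ 28·p = 28·(5/168) = 5/6.
Numerically: 5/6 ≈ 0.8333333.
Is 5/6 < 1? YES.
Since P[∪ A_i] ≤ 5/6 < 1, the complement has P[∩ A_i^c] ≥ 1 − 5/6 = 1/6 > 0, so some outcome avoids every A_i.

28·p = 5/6 ≈ 0.8333333; existence CERTIFIED by the union bound.


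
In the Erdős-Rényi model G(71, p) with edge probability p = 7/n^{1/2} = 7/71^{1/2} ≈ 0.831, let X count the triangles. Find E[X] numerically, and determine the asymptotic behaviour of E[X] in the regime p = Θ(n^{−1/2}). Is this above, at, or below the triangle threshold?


Number of potential triangles: C(71, 3) = 57155.
Each occurs with probability p³ ≈ (0.831)³ ≈ 5.73333e-01.
By linearity: E[X] = C(71, 3)·p³ ≈ 57155 · 5.73333e-01 ≈ 32768.822.
Since α = 1/2 < 1, p = c/n^{1/2} ≫ 1/n is above the triangle threshold p ~ 1/n. Asymptotically E[X] ~ (c³/6)·n^{3(1−α)} = (7³/6)·n^{1.5} → ∞; triangles are abundant w.h.p.

E[X] ≈ 32768.822; in regime p = Θ(1/n^{1/2}) E[X] diverges (above the triangle threshold p ~ 1/n).


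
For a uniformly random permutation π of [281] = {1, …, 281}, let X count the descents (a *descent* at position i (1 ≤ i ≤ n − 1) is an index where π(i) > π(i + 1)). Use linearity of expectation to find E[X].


Write X = Σ X_I over i = 1, …, 280, with X_I the indicator of one descent.
There are 280 indicators.
For each fixed i, the pair (π(i), π(i+1)) is a uniformly random ordered pair of distinct values from {1, …, 281}; by symmetry P[π(i) > π(i+1)] = 1/2.
By linearity: E[X] = 280 · (1/2) = (281 − 1) · (1/2) = 140 ≈ 140.000.

E[X] = 140 = 140.000.


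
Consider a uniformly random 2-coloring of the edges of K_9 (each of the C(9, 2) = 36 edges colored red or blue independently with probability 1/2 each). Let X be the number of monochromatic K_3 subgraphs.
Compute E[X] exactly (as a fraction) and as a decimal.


Let X = Σ_S X_S over the C(9, 3) = 84 subsets S of size 3, where X_S = 1 if the K_3 on S is monochromatic.
For a fixed S, the K_3 on S has C(3, 2) = 3 edges. P[all 3 edges red] = (1/2)^3, and likewise for blue, so P[monochromatic] = 2·(1/2)^3 = 2^{1 − 3} = 1/4.
By linearity: E[X] = C(9, 3) · 2^{1 − 3} = 84 · 1/4 = 21.
Numerically: E[X] ≈ 21.00000.

E[X] = C(9,3)·2^(1−C(3,2)) = 21 ≈ 21.00000.


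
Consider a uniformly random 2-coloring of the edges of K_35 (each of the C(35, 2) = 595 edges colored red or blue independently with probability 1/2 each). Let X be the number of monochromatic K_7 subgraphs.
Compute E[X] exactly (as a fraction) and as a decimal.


Let X = Σ_S X_S over the C(35, 7) = 6724520 subsets S of size 7, where X_S = 1 if the K_7 on S is monochromatic.
For a fixed S, the K_7 on S has C(7, 2) = 21 edges. P[all 21 edges red] = (1/2)^21, and likewise for blue, so P[monochromatic] = 2·(1/2)^21 = 2^{1 − 21} = 1/1048576.
By linearity of expectation: E[X] = C(35, 7) · 2^{1 − 21} = 6724520 · 1/1048576 = 840565/131072.
Numerically: E[X] ≈ 6.413.

E[X] = C(35,7)·2^(1−C(7,2)) = 840565/131072 ≈ 6.413.


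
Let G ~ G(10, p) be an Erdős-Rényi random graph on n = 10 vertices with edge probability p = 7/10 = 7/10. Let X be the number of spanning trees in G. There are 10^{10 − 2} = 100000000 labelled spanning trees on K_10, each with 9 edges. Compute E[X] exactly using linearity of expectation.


K_10 has 10^{10 − 2} = 100000000 labelled spanning trees.
For each such spanning tree H, let X_H = 1 if all 9 edges of H are present in G. Then P[X_H = 1] = p^{9} = (7/10)^{9} = 40353607/1000000000.
By linearity of expectation: E[X] = Σ_H E[X_H] = 100000000 · p^{9} = 100000000 · 40353607/1000000000 = 40353607/10.
Numerically: E[X] ≈ 4.04e+06.

E[X] = 100000000 · (7/10)^{9} = 40353607/10 ≈ 4.04e+06.


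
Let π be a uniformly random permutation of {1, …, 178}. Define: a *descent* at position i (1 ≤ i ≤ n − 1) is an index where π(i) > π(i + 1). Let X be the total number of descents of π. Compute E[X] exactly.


Write X = Σ X_I over i = 1, …, 177, with X_I the indicator of one descent.
There are 177 indicators.
For each fixed i, the pair (π(i), π(i+1)) is a uniformly random ordered pair of distinct values from {1, …, 178}; by symmetry P[π(i) > π(i+1)] = 1/2.
By linearity: E[X] = 177 · (1/2) = (178 − 1) · (1/2) = 177/2 ≈ 88.500000.

E[X] = 177/2 = 88.500000.


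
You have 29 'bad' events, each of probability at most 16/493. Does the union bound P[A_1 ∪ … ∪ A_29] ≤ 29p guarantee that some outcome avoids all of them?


Union bound: P[∪_{i=1}^{29} A_i] ≤ Σ_i P[A_i] ≤ 29·p = 29·(16/493) = 16/17.
Numerically: 16/17 ≈ 0.9411765.
Is 16/17 < 1? YES.
Since P[∪ A_i] ≤ 16/17 < 1, the complement has P[∩ A_i^c] ≥ 1 − 16/17 = 1/17 > 0, so some outcome avoids every A_i.

29·p = 16/17 ≈ 0.9411765; existence CERTIFIED by the union bound.


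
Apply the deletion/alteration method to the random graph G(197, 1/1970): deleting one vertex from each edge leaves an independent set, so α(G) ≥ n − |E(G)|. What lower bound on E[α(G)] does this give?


E[|E(G)|] = C(197, 2)·p = 19306 · (1/1970) = 49/5.
E[α(G)] ≥ n − E[|E(G)|] = 197 − 49/5 = 936/5.
Numerically: ≈ 187.20000.
(This is only a lower bound; the true E[α(G)] may be larger.)

E[α(G)] ≥ 936/5 ≈ 187.20000.


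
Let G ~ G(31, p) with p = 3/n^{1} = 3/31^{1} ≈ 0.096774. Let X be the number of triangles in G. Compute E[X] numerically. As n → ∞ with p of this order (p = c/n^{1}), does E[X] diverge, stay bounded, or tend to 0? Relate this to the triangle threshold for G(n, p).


Number of potential triangles: C(31, 3) = 4495.
Each occurs with probability p³ ≈ (0.096774)³ ≈ 9.0631399e-04.
By linearity: E[X] = C(31, 3)·p³ ≈ 4495 · 9.0631399e-04 ≈ 4.07388.
Here α = 1, so p = 3/n is exactly at the triangle threshold p ~ 1/n. Asymptotically E[X] → c³/6 = 3³/6 = 9/2 ≈ 4.50000, a bounded constant. In this regime the triangle count is asymptotically Poisson(c³/6).

E[X] ≈ 4.07388; in regime p = Θ(1/n^{1}) E[X] stays bounded (at the triangle threshold p ~ 1/n).


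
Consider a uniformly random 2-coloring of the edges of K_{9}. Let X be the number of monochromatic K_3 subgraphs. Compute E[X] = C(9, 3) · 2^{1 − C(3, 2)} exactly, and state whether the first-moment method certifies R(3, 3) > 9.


E[X] = C(9, 3) · 2^{1 − 3} = 84 · 2^{−2} = 84/4.
As a reduced fraction: E[X] = 21 ≈ 21.000.
Is E[X] < 1? NO.
Since E[X] ≥ 1, the first-moment bound is inconclusive at n = 9; it does NOT by itself certify R(3, 3) > 9.

E[X] = 21 ≈ 21.000; E[X] ≥ 1; first-moment method inconclusive here.


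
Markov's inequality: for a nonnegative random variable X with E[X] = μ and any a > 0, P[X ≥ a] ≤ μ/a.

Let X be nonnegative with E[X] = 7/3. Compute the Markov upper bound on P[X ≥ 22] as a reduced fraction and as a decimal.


μ = E[X] = 7/3, a = 22.
Markov: P[X ≥ 22] ≤ μ/a = (7/3)/22 = 7/66.
Numerically: ≈ 0.106.
(Since a = 22 > μ = 2.333, the bound 7/66 is < 1 and informative.)

P[X ≥ 22] ≤ 7/66 ≈ 0.106.


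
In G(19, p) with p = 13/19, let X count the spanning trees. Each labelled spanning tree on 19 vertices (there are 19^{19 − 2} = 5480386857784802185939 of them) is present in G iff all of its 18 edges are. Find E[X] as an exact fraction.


K_19 has 19^{19 − 2} = 5480386857784802185939 labelled spanning trees.
For each such spanning tree H, let X_H = 1 if all 18 edges of H are present in G. Then P[X_H = 1] = p^{18} = (13/19)^{18} = 112455406951957393129/104127350297911241532841.
Summing the indicators: E[X] = Σ_H E[X_H] = 5480386857784802185939 · p^{18} = 5480386857784802185939 · 112455406951957393129/104127350297911241532841 = 112455406951957393129/19.
Numerically: E[X] ≈ 5.92e+18.

E[X] = 5480386857784802185939 · (13/19)^{18} = 112455406951957393129/19 ≈ 5.92e+18.


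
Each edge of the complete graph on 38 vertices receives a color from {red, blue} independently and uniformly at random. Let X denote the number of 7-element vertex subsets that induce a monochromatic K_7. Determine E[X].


Let X = Σ_S X_S over the C(38, 7) = 12620256 subsets S of size 7, where X_S = 1 if the K_7 on S is monochromatic.
For a fixed S, the K_7 on S has C(7, 2) = 21 edges. P[all 21 edges red] = (1/2)^21, and likewise for blue, so P[monochromatic] = 2·(1/2)^21 = 2^{1 − 21} = 1/1048576.
By linearity: E[X] = C(38, 7) · 2^{1 − 21} = 12620256 · 1/1048576 = 394383/32768.
Numerically: E[X] ≈ 12.036.

E[X] = C(38,7)·2^(1−C(7,2)) = 394383/32768 ≈ 12.036.


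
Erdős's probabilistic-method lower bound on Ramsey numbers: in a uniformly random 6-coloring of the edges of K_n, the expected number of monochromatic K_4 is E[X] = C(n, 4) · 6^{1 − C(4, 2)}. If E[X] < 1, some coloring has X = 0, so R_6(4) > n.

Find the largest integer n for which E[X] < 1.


We need C(n, 4) · 6^{1 − 6} < 1, i.e. C(n, 4) < 6^{6 − 1} = 7776.
Check values of n near the boundary:
  n = 21: C(21, 4) = 5985; 5985 < 7776? YES
  n = 22: C(22, 4) = 7315; 7315 < 7776? YES
  n = 23: C(23, 4) = 8855; 8855 < 7776? NO
  n = 24: C(24, 4) = 10626; 10626 < 7776? NO
  n = 25: C(25, 4) = 12650; 12650 < 7776? NO
The largest n with C(n, 4) < 7776 is n = 22 (where E[X] = 7315/7776 ≈ 0.940715). Hence R_6(4) > 22, i.e. R_6(4) ≥ 23.

Largest n = 22; hence R_6(4) > 22.


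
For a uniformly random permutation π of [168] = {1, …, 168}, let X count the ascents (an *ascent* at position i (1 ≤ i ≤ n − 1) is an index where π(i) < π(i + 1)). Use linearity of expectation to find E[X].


Write X = Σ X_I over i = 1, …, 167, with X_I the indicator of one ascent.
There are 167 indicators.
For each fixed i, the pair (π(i), π(i+1)) is a uniformly random ordered pair of distinct values from {1, …, 168}; by symmetry P[π(i) < π(i+1)] = 1/2.
By linearity: E[X] = 167 · (1/2) = (168 − 1) · (1/2) = 167/2 ≈ 83.500.

E[X] = 167/2 = 83.500.


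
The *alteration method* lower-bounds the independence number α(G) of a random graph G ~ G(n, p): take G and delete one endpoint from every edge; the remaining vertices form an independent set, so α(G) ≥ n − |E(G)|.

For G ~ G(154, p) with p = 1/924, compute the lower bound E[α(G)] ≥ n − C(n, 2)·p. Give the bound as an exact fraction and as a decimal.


E[|E(G)|] = C(154, 2)·p = 11781 · (1/924) = 51/4.
E[α(G)] ≥ n − E[|E(G)|] = 154 − 51/4 = 565/4.
Numerically: ≈ 141.2500.
(This is only a lower bound; the true E[α(G)] may be larger.)

E[α(G)] ≥ 565/4 ≈ 141.2500.


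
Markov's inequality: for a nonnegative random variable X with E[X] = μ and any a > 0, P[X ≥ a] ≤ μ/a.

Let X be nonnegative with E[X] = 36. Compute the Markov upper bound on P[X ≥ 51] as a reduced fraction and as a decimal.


μ = E[X] = 36, a = 51.
Markov: P[X ≥ 51] ≤ μ/a = (36)/51 = 12/17.
Numerically: ≈ 0.706.
(Since a = 51 > μ = 36.000, the bound 12/17 is < 1 and informative.)

P[X ≥ 51] ≤ 12/17 ≈ 0.706.


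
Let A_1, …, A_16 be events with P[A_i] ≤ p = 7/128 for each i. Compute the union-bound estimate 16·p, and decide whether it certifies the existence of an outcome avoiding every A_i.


Union bound: P[∪_{i=1}^{16} A_i] ≤ Σ_i P[A_i] ≤ 16·p = 16·(7/128) = 7/8.
Numerically: 7/8 ≈ 0.87500.
Is 7/8 < 1? YES.
Since P[∪ A_i] ≤ 7/8 < 1, the complement has P[∩ A_i^c] ≥ 1 − 7/8 = 1/8 > 0, so some outcome avoids every A_i.

16·p = 7/8 ≈ 0.87500; existence CERTIFIED by the union bound.


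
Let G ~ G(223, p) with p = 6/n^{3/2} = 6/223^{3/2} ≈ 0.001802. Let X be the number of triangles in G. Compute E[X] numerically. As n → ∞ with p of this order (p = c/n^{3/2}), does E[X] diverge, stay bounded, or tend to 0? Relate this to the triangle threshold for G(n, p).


Number of potential triangles: C(223, 3) = 1823471.
Each occurs with probability p³ ≈ (0.001802)³ ≈ 5.849003e-09.
By linearity: E[X] = C(223, 3)·p³ ≈ 1823471 · 5.849003e-09 ≈ 0.0107.
Since α = 3/2 > 1, p = c/n^{3/2} = o(1/n) is below the triangle threshold p ~ 1/n. Asymptotically E[X] ~ (c³/6)·n^{3(1−α)} = (6³/6)·n^{-1.5} → 0, so by Markov's inequality G has no triangles w.h.p.

E[X] ≈ 0.0107; in regime p = Θ(1/n^{3/2}) E[X] tends to 0 (below the triangle threshold p ~ 1/n).


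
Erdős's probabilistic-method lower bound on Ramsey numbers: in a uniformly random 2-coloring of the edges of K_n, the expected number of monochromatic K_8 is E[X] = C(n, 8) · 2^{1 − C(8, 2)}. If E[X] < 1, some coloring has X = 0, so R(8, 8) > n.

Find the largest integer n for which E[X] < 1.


We need C(n, 8) · 2^{1 − 28} < 1, i.e. C(n, 8) < 2^{28 − 1} = 134217728.
Check values of n near the boundary:
  n = 37: C(37, 8) = 38608020; 38608020 < 134217728? YES
  n = 38: C(38, 8) = 48903492; 48903492 < 134217728? YES
  n = 39: C(39, 8) = 61523748; 61523748 < 134217728? YES
  n = 40: C(40, 8) = 76904685; 76904685 < 134217728? YES
  n = 41: C(41, 8) = 95548245; 95548245 < 134217728? YES
  n = 42: C(42, 8) = 118030185; 118030185 < 134217728? YES
  n = 43: C(43, 8) = 145008513; 145008513 < 134217728? NO
  n = 44: C(44, 8) = 177232627; 177232627 < 134217728? NO
The largest n with C(n, 8) < 134217728 is n = 42 (where E[X] = 118030185/134217728 ≈ 0.87939). Hence R(8, 8) > 42, i.e. R(8, 8) ≥ 43.

Largest n = 42; hence R(8, 8) > 42.


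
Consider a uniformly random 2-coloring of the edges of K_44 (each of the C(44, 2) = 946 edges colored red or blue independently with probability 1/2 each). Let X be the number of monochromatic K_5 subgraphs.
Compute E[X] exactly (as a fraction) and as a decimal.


Let X = Σ_S X_S over the C(44, 5) = 1086008 subsets S of size 5, where X_S = 1 if the K_5 on S is monochromatic.
For a fixed S, the K_5 on S has C(5, 2) = 10 edges. P[all 10 edges red] = (1/2)^10, and likewise for blue, so P[monochromatic] = 2·(1/2)^10 = 2^{1 − 10} = 1/512.
By linearity of expectation: E[X] = C(44, 5) · 2^{1 − 10} = 1086008 · 1/512 = 135751/64.
Numerically: E[X] ≈ 2121.109375.

E[X] = C(44,5)·2^(1−C(5,2)) = 135751/64 ≈ 2121.109375.


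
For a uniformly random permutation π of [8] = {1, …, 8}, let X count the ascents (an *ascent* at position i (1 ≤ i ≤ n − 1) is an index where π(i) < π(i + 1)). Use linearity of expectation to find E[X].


Write X = Σ X_I over i = 1, …, 7, with X_I the indicator of one ascent.
There are 7 indicators.
For each fixed i, the pair (π(i), π(i+1)) is a uniformly random ordered pair of distinct values from {1, …, 8}; by symmetry P[π(i) < π(i+1)] = 1/2.
By linearity: E[X] = 7 · (1/2) = (8 − 1) · (1/2) = 7/2 ≈ 3.5000.

E[X] = 7/2 = 3.5000.


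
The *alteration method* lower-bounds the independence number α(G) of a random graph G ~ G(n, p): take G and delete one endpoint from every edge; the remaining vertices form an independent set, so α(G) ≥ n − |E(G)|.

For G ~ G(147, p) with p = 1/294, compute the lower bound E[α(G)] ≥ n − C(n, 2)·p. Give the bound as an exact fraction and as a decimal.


E[|E(G)|] = C(147, 2)·p = 10731 · (1/294) = 73/2.
E[α(G)] ≥ n − E[|E(G)|] = 147 − 73/2 = 221/2.
Numerically: ≈ 110.500.
(This is only a lower bound; the true E[α(G)] may be larger.)

E[α(G)] ≥ 221/2 ≈ 110.500.


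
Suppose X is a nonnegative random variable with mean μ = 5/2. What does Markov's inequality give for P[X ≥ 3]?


μ = E[X] = 5/2, a = 3.
Markov: P[X ≥ 3] ≤ μ/a = (5/2)/3 = 5/6.
Numerically: ≈ 0.833.
(Since a = 3 > μ = 2.500, the bound 5/6 is < 1 and informative.)

P[X ≥ 3] ≤ 5/6 ≈ 0.833.


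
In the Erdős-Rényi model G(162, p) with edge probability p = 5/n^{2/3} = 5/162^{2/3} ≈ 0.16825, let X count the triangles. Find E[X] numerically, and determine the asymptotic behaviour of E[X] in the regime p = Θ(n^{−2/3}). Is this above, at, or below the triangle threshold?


Number of potential triangles: C(162, 3) = 695520.
Each occurs with probability p³ ≈ (0.16825)³ ≈ 4.7629934e-03.
By linearity: E[X] = C(162, 3)·p³ ≈ 695520 · 4.7629934e-03 ≈ 3312.75720.
Since α = 2/3 < 1, p = c/n^{2/3} ≫ 1/n is above the triangle threshold p ~ 1/n. Asymptotically E[X] ~ (c³/6)·n^{3(1−α)} = (5³/6)·n^{1} → ∞; triangles are abundant w.h.p.

E[X] ≈ 3312.75720; in regime p = Θ(1/n^{2/3}) E[X] diverges (above the triangle threshold p ~ 1/n).


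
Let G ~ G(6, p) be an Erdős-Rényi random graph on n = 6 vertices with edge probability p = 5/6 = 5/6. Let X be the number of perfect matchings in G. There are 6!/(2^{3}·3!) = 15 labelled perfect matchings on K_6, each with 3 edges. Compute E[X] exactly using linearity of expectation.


K_6 has 6!/(2^{3}·3!) = 15 labelled perfect matchings.
For each such perfect matching H, let X_H = 1 if all 3 edges of H are present in G. Then P[X_H = 1] = p^{3} = (5/6)^{3} = 125/216.
Summing the indicators: E[X] = Σ_H E[X_H] = 15 · p^{3} = 15 · 125/216 = 625/72.
Numerically: E[X] ≈ 8.681.

E[X] = 15 · (5/6)^{3} = 625/72 ≈ 8.681.


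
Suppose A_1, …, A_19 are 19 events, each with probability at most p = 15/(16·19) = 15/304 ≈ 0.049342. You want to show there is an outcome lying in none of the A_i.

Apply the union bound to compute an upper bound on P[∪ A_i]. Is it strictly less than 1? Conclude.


Union bound: P[∪_{i=1}^{19} A_i] ≤ Σ_i P[A_i] ≤ 19·p = 19·(15/304) = 15/16.
Numerically: 15/16 ≈ 0.937500.
Is 15/16 < 1? YES.
Since P[∪ A_i] ≤ 15/16 < 1, the complement has P[∩ A_i^c] ≥ 1 − 15/16 = 1/16 > 0, so some outcome avoids every A_i.

19·p = 15/16 ≈ 0.937500; existence CERTIFIED by the union bound.


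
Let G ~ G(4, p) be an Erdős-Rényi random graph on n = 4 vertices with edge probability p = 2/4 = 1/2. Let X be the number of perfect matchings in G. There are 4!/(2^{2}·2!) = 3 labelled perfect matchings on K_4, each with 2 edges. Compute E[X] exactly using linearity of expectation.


K_4 has 4!/(2^{2}·2!) = 3 labelled perfect matchings.
For each such perfect matching H, let X_H = 1 if all 2 edges of H are present in G. Then P[X_H = 1] = p^{2} = (1/2)^{2} = 1/4.
Summing the indicators: E[X] = Σ_H E[X_H] = 3 · p^{2} = 3 · 1/4 = 3/4.
Numerically: E[X] ≈ 0.75.

E[X] = 3 · (1/2)^{2} = 3/4 ≈ 0.75.


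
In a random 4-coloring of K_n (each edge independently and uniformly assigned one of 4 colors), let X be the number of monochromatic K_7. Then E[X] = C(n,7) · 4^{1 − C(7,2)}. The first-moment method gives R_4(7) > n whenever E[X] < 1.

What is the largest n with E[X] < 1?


We need C(n, 7) · 4^{1 − 21} < 1, i.e. C(n, 7) < 4^{21 − 1} = 1099511627776.
Check values of n near the boundary:
  n = 177: C(177, 7) = 957664425960; 957664425960 < 1099511627776? YES
  n = 178: C(178, 7) = 996867063280; 996867063280 < 1099511627776? YES
  n = 179: C(179, 7) = 1037437234460; 1037437234460 < 1099511627776? YES
  n = 180: C(180, 7) = 1079414463600; 1079414463600 < 1099511627776? YES
  n = 181: C(181, 7) = 1122839183400; 1122839183400 < 1099511627776? NO
  n = 182: C(182, 7) = 1167752750736; 1167752750736 < 1099511627776? NO
The largest n with C(n, 7) < 1099511627776 is n = 180 (where E[X] = 67463403975/68719476736 ≈ 0.981722). Hence R_4(7) > 180, i.e. R_4(7) ≥ 181.

Largest n = 180; hence R_4(7) > 180.


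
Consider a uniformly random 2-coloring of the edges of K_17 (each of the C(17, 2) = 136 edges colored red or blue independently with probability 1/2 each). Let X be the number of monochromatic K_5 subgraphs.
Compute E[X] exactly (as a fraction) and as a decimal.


Let X = Σ_S X_S over the C(17, 5) = 6188 subsets S of size 5, where X_S = 1 if the K_5 on S is monochromatic.
For a fixed S, the K_5 on S has C(5, 2) = 10 edges. P[all 10 edges red] = (1/2)^10, and likewise for blue, so P[monochromatic] = 2·(1/2)^10 = 2^{1 − 10} = 1/512.
By linearity of expectation: E[X] = C(17, 5) · 2^{1 − 10} = 6188 · 1/512 = 1547/128.
Numerically: E[X] ≈ 12.086.

E[X] = C(17,5)·2^(1−C(5,2)) = 1547/128 ≈ 12.086.


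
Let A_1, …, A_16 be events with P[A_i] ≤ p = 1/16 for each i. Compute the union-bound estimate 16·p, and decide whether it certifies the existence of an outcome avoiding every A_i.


Union bound: P[∪_{i=1}^{16} A_i] ≤ Σ_i P[A_i] ≤ 16·p = 16·(1/16) = 1.
Numerically: 1 ≈ 1.00000.
Is 1 < 1? NO.
Since the bound 1 is ≥ 1, the union bound is uninformative here; it does NOT by itself certify existence.

16·p = 1 ≈ 1.00000; existence NOT certified by the union bound.


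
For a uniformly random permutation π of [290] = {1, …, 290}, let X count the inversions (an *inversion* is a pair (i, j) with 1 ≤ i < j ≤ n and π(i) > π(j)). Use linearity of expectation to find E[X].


Write X = Σ X_I over the C(290, 2) = 41905 pairs i < j, with X_I the indicator of one inversion.
There are 41905 indicators.
For each fixed pair i < j, the values π(i) and π(j) are two distinct elements of {1, …, 290} in uniformly random order; by symmetry P[π(i) > π(j)] = 1/2.
By linearity: E[X] = 41905 · (1/2) = C(290, 2) · (1/2) = 41905/2 = 41905/2 ≈ 20952.50000.

E[X] = 41905/2 = 20952.50000.


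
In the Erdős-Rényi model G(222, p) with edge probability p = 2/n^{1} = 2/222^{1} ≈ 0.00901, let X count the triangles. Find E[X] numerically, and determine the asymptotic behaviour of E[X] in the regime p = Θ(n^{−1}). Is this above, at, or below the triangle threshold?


Number of potential triangles: C(222, 3) = 1798940.
Each occurs with probability p³ ≈ (0.00901)³ ≈ 7.31191e-07.
By linearity: E[X] = C(222, 3)·p³ ≈ 1798940 · 7.31191e-07 ≈ 1.315.
Here α = 1, so p = 2/n is exactly at the triangle threshold p ~ 1/n. Asymptotically E[X] → c³/6 = 2³/6 = 4/3 ≈ 1.333, a bounded constant. In this regime the triangle count is asymptotically Poisson(c³/6).

E[X] ≈ 1.315; in regime p = Θ(1/n^{1}) E[X] stays bounded (at the triangle threshold p ~ 1/n).


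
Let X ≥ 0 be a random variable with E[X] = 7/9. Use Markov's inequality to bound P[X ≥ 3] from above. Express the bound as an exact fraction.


μ = E[X] = 7/9, a = 3.
Markov: P[X ≥ 3] ≤ μ/a = (7/9)/3 = 7/27.
Numerically: ≈ 0.2593.
(Since a = 3 > μ = 0.7778, the bound 7/27 is < 1 and informative.)

P[X ≥ 3] ≤ 7/27 ≈ 0.2593.


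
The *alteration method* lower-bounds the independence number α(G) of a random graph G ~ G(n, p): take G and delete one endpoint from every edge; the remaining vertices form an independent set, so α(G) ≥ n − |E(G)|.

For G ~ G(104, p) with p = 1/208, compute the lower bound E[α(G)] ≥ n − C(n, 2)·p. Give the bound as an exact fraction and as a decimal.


E[|E(G)|] = C(104, 2)·p = 5356 · (1/208) = 103/4.
E[α(G)] ≥ n − E[|E(G)|] = 104 − 103/4 = 313/4.
Numerically: ≈ 78.250000.
(This is only a lower bound; the true E[α(G)] may be larger.)

E[α(G)] ≥ 313/4 ≈ 78.250000.


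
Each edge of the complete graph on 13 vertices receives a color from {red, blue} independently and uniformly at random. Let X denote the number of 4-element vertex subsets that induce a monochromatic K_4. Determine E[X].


Let X = Σ_S X_S over the C(13, 4) = 715 subsets S of size 4, where X_S = 1 if the K_4 on S is monochromatic.
For a fixed S, the K_4 on S has C(4, 2) = 6 edges. P[all 6 edges red] = (1/2)^6, and likewise for blue, so P[monochromatic] = 2·(1/2)^6 = 2^{1 − 6} = 1/32.
By linearity: E[X] = C(13, 4) · 2^{1 − 6} = 715 · 1/32 = 715/32.
Numerically: E[X] ≈ 22.34375.

E[X] = C(13,4)·2^(1−C(4,2)) = 715/32 ≈ 22.34375.


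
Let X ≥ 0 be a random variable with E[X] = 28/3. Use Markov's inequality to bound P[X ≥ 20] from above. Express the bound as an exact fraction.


μ = E[X] = 28/3, a = 20.
Markov: P[X ≥ 20] ≤ μ/a = (28/3)/20 = 7/15.
Numerically: ≈ 0.467.
(Since a = 20 > μ = 9.333, the bound 7/15 is < 1 and informative.)

P[X ≥ 20] ≤ 7/15 ≈ 0.467.


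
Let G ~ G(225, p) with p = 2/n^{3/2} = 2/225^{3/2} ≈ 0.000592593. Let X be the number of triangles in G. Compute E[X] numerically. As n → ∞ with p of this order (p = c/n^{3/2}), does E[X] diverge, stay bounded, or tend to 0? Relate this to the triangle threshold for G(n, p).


Number of potential triangles: C(225, 3) = 1873200.
Each occurs with probability p³ ≈ (0.000592593)³ ≈ 2.08098359e-10.
By linearity: E[X] = C(225, 3)·p³ ≈ 1873200 · 2.08098359e-10 ≈ 0.000390.
Since α = 3/2 > 1, p = c/n^{3/2} = o(1/n) is below the triangle threshold p ~ 1/n. Asymptotically E[X] ~ (c³/6)·n^{3(1−α)} = (2³/6)·n^{-1.5} → 0, so by Markov's inequality G has no triangles w.h.p.

E[X] ≈ 0.000390; in regime p = Θ(1/n^{3/2}) E[X] tends to 0 (below the triangle threshold p ~ 1/n).


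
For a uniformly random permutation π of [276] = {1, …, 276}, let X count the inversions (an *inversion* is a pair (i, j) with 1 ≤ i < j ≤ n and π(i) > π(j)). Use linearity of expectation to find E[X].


Write X = Σ X_I over the C(276, 2) = 37950 pairs i < j, with X_I the indicator of one inversion.
There are 37950 indicators.
For each fixed pair i < j, the values π(i) and π(j) are two distinct elements of {1, …, 276} in uniformly random order; by symmetry P[π(i) > π(j)] = 1/2.
By linearity: E[X] = 37950 · (1/2) = C(276, 2) · (1/2) = 37950/2 = 18975 ≈ 18975.000.

E[X] = 18975 = 18975.000.


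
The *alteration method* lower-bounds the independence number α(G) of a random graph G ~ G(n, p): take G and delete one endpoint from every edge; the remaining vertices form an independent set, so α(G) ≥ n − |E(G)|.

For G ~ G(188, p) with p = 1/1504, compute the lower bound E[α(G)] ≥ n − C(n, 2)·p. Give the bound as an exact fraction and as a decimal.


E[|E(G)|] = C(188, 2)·p = 17578 · (1/1504) = 187/16.
E[α(G)] ≥ n − E[|E(G)|] = 188 − 187/16 = 2821/16.
Numerically: ≈ 176.31250.
(This is only a lower bound; the true E[α(G)] may be larger.)

E[α(G)] ≥ 2821/16 ≈ 176.31250.


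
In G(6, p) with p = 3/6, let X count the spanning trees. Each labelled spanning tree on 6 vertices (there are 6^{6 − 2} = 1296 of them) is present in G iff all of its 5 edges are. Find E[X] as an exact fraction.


K_6 has 6^{6 − 2} = 1296 labelled spanning trees.
For each such spanning tree H, let X_H = 1 if all 5 edges of H are present in G. Then P[X_H = 1] = p^{5} = (1/2)^{5} = 1/32.
By linearity of expectation: E[X] = Σ_H E[X_H] = 1296 · p^{5} = 1296 · 1/32 = 81/2.
Numerically: E[X] ≈ 40.5.

E[X] = 1296 · (1/2)^{5} = 81/2 ≈ 40.5.


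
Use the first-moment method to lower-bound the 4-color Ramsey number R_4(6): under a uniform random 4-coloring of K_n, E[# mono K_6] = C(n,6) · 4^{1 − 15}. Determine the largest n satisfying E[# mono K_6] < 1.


We need C(n, 6) · 4^{1 − 15} < 1, i.e. C(n, 6) < 4^{15 − 1} = 268435456.
Check values of n near the boundary:
  n = 74: C(74, 6) = 185250786; 185250786 < 268435456? YES
  n = 75: C(75, 6) = 201359550; 201359550 < 268435456? YES
  n = 76: C(76, 6) = 218618940; 218618940 < 268435456? YES
  n = 77: C(77, 6) = 237093780; 237093780 < 268435456? YES
  n = 78: C(78, 6) = 256851595; 256851595 < 268435456? YES
  n = 79: C(79, 6) = 277962685; 277962685 < 268435456? NO
  n = 80: C(80, 6) = 300500200; 300500200 < 268435456? NO
The largest n with C(n, 6) < 268435456 is n = 78 (where E[X] = 256851595/268435456 ≈ 0.957). Hence R_4(6) > 78, i.e. R_4(6) ≥ 79.

Largest n = 78; hence R_4(6) > 78.


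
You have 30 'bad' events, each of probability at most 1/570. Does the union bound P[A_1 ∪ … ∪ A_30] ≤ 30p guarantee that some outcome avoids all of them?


Union bound: P[∪_{i=1}^{30} A_i] ≤ Σ_i P[A_i] ≤ 30·p = 30·(1/570) = 1/19.
Numerically: 1/19 ≈ 0.05263.
Is 1/19 < 1? YES.
Since P[∪ A_i] ≤ 1/19 < 1, the complement has P[∩ A_i^c] ≥ 1 − 1/19 = 18/19 > 0, so some outcome avoids every A_i.

30·p = 1/19 ≈ 0.05263; existence CERTIFIED by the union bound.


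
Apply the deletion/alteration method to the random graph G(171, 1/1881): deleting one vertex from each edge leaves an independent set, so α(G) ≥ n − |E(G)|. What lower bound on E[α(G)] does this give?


E[|E(G)|] = C(171, 2)·p = 14535 · (1/1881) = 85/11.
E[α(G)] ≥ n − E[|E(G)|] = 171 − 85/11 = 1796/11.
Numerically: ≈ 163.27273.
(This is only a lower bound; the true E[α(G)] may be larger.)

E[α(G)] ≥ 1796/11 ≈ 163.27273.


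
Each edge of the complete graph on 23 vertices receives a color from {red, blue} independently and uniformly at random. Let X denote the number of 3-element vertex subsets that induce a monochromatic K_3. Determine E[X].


Let X = Σ_S X_S over the C(23, 3) = 1771 subsets S of size 3, where X_S = 1 if the K_3 on S is monochromatic.
For a fixed S, the K_3 on S has C(3, 2) = 3 edges. P[all 3 edges red] = (1/2)^3, and likewise for blue, so P[monochromatic] = 2·(1/2)^3 = 2^{1 − 3} = 1/4.
By linearity of expectation: E[X] = C(23, 3) · 2^{1 − 3} = 1771 · 1/4 = 1771/4.
Numerically: E[X] ≈ 442.75000.

E[X] = C(23,3)·2^(1−C(3,2)) = 1771/4 ≈ 442.75000.


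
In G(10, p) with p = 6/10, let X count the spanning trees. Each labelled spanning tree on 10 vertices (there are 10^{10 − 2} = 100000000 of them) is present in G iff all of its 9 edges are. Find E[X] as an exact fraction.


K_10 has 10^{10 − 2} = 100000000 labelled spanning trees.
For each such spanning tree H, let X_H = 1 if all 9 edges of H are present in G. Then P[X_H = 1] = p^{9} = (3/5)^{9} = 19683/1953125.
By linearity of expectation: E[X] = Σ_H E[X_H] = 100000000 · p^{9} = 100000000 · 19683/1953125 = 5038848/5.
Numerically: E[X] ≈ 1.008e+06.

E[X] = 100000000 · (3/5)^{9} = 5038848/5 ≈ 1.008e+06.


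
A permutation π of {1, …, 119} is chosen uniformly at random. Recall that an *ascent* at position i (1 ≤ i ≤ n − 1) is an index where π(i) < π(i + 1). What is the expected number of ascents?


Write X = Σ X_I over i = 1, …, 118, with X_I the indicator of one ascent.
There are 118 indicators.
For each fixed i, the pair (π(i), π(i+1)) is a uniformly random ordered pair of distinct values from {1, …, 119}; by symmetry P[π(i) < π(i+1)] = 1/2.
By linearity: E[X] = 118 · (1/2) = (119 − 1) · (1/2) = 59 ≈ 59.000000.

E[X] = 59 = 59.000000.


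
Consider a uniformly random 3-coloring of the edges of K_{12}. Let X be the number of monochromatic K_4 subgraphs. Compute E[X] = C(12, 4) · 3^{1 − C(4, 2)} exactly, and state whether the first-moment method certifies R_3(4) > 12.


E[X] = C(12, 4) · 3^{1 − 6} = 495 · 3^{−5} = 495/243.
As a reduced fraction: E[X] = 55/27 ≈ 2.0370370.
Is E[X] < 1? NO.
Since E[X] ≥ 1, the first-moment bound is inconclusive at n = 12; it does NOT by itself certify R_3(4) > 12.

E[X] = 55/27 ≈ 2.0370370; E[X] ≥ 1; first-moment method inconclusive here.


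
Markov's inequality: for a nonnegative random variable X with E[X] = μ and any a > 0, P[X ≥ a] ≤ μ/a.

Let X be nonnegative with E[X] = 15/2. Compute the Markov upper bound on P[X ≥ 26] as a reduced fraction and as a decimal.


μ = E[X] = 15/2, a = 26.
Markov: P[X ≥ 26] ≤ μ/a = (15/2)/26 = 15/52.
Numerically: ≈ 0.288462.
(Since a = 26 > μ = 7.500000, the bound 15/52 is < 1 and informative.)

P[X ≥ 26] ≤ 15/52 ≈ 0.288462.


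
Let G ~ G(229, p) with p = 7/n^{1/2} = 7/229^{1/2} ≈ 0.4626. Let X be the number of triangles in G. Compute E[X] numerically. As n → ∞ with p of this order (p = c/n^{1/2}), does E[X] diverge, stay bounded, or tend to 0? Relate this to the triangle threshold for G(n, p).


Number of potential triangles: C(229, 3) = 1975354.
Each occurs with probability p³ ≈ (0.4626)³ ≈ 9.897851e-02.
By linearity: E[X] = C(229, 3)·p³ ≈ 1975354 · 9.897851e-02 ≈ 195517.5888.
Since α = 1/2 < 1, p = c/n^{1/2} ≫ 1/n is above the triangle threshold p ~ 1/n. Asymptotically E[X] ~ (c³/6)·n^{3(1−α)} = (7³/6)·n^{1.5} → ∞; triangles are abundant w.h.p.

E[X] ≈ 195517.5888; in regime p = Θ(1/n^{1/2}) E[X] diverges (above the triangle threshold p ~ 1/n).


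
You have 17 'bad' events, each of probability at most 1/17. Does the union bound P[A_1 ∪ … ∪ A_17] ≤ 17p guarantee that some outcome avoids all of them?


Union bound: P[∪_{i=1}^{17} A_i] ≤ Σ_i P[A_i] ≤ 17·p = 17·(1/17) = 1.
Numerically: 1 ≈ 1.000.
Is 1 < 1? NO.
Since the bound 1 is ≥ 1, the union bound is uninformative here; it does NOT by itself certify existence.

17·p = 1 ≈ 1.000; existence NOT certified by the union bound.


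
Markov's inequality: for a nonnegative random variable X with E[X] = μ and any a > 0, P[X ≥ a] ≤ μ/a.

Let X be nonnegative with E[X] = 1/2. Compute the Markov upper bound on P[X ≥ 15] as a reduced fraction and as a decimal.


μ = E[X] = 1/2, a = 15.
Markov: P[X ≥ 15] ≤ μ/a = (1/2)/15 = 1/30.
Numerically: ≈ 0.03333.
(Since a = 15 > μ = 0.50000, the bound 1/30 is < 1 and informative.)

P[X ≥ 15] ≤ 1/30 ≈ 0.03333.


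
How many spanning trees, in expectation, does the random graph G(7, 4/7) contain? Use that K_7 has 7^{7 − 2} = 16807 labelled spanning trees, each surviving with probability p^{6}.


K_7 has 7^{7 − 2} = 16807 labelled spanning trees.
For each such spanning tree H, let X_H = 1 if all 6 edges of H are present in G. Then P[X_H = 1] = p^{6} = (4/7)^{6} = 4096/117649.
By linearity of expectation: E[X] = Σ_H E[X_H] = 16807 · p^{6} = 16807 · 4096/117649 = 4096/7.
Numerically: E[X] ≈ 585.143.

E[X] = 16807 · (4/7)^{6} = 4096/7 ≈ 585.143.
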